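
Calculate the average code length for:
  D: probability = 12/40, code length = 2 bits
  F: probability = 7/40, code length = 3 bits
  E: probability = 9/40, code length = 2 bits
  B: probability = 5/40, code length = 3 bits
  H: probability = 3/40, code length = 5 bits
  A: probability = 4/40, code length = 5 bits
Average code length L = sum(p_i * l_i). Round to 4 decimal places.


Weighted contributions p_i * l_i:
  D: (12/40) * 2 = 24/40
  F: (7/40) * 3 = 21/40
  E: (9/40) * 2 = 18/40
  B: (5/40) * 3 = 15/40
  H: (3/40) * 5 = 15/40
  A: (4/40) * 5 = 20/40
Sum = (24 + 21 + 18 + 15 + 15 + 20)/40 = 113/40

L = 113/40 = 2.8250 bits/symbol


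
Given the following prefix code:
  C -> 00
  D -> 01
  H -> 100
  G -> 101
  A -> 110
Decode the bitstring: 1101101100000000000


Decoding step by step:
Bits 110 -> A
Bits 110 -> A
Bits 110 -> A
Bits 00 -> C
Bits 00 -> C
Bits 00 -> C
Bits 00 -> C
Bits 00 -> C


Decoded message: AAACCCCC


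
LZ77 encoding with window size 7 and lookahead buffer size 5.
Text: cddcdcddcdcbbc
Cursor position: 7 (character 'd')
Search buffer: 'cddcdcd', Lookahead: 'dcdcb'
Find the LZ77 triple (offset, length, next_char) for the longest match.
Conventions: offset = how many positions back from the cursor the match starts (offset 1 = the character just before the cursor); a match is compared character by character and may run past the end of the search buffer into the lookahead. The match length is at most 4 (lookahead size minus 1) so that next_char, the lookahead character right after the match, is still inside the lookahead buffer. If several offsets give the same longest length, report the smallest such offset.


Try each offset into the search buffer:
  offset=1 (pos 6, char 'd'): match length 1
  offset=2 (pos 5, char 'c'): match length 0
  offset=3 (pos 4, char 'd'): match length 3
  offset=4 (pos 3, char 'c'): match length 0
  offset=5 (pos 2, char 'd'): match length 4
  offset=6 (pos 1, char 'd'): match length 1
  offset=7 (pos 0, char 'c'): match length 0
Longest match has length 4 at offset 5.
next_char = character at position 7 + 4 = 11 -> 'b'

Best match: offset=5, length=4 (matching 'dcdc' starting at position 2)
LZ77 triple: (5, 4, 'b')


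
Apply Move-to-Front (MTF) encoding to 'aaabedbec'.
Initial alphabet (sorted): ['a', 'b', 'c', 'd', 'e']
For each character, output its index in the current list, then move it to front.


MTF encoding:
'a': index 0 in ['a', 'b', 'c', 'd', 'e'] -> ['a', 'b', 'c', 'd', 'e']
'a': index 0 in ['a', 'b', 'c', 'd', 'e'] -> ['a', 'b', 'c', 'd', 'e']
'a': index 0 in ['a', 'b', 'c', 'd', 'e'] -> ['a', 'b', 'c', 'd', 'e']
'b': index 1 in ['a', 'b', 'c', 'd', 'e'] -> ['b', 'a', 'c', 'd', 'e']
'e': index 4 in ['b', 'a', 'c', 'd', 'e'] -> ['e', 'b', 'a', 'c', 'd']
'd': index 4 in ['e', 'b', 'a', 'c', 'd'] -> ['d', 'e', 'b', 'a', 'c']
'b': index 2 in ['d', 'e', 'b', 'a', 'c'] -> ['b', 'd', 'e', 'a', 'c']
'e': index 2 in ['b', 'd', 'e', 'a', 'c'] -> ['e', 'b', 'd', 'a', 'c']
'c': index 4 in ['e', 'b', 'd', 'a', 'c'] -> ['c', 'e', 'b', 'd', 'a']


Output: [0, 0, 0, 1, 4, 4, 2, 2, 4]


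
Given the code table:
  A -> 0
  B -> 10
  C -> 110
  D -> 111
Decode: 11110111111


Decoding:
111 -> D
10 -> B
111 -> D
111 -> D


Result: DBDD


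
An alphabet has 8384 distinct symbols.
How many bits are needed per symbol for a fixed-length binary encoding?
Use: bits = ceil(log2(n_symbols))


log2(8384) = 13.0334
Bracket: 2^13 = 8192 < 8384 <= 2^14 = 16384
So ceil(log2(8384)) = 14

bits = ceil(log2(8384)) = ceil(13.0334) = 14 bits


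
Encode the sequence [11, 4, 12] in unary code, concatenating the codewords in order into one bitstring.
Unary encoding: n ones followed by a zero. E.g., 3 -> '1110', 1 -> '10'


Encode each number as n ones followed by a terminating 0:
  11 -> 111111111110 (12 bits)
  4 -> 11110 (5 bits)
  12 -> 1111111111110 (13 bits)
Total length = 12 + 5 + 13 = 30 bits.

Unary([11, 4, 12]) = 111111111110111101111111111110 (30 bits)


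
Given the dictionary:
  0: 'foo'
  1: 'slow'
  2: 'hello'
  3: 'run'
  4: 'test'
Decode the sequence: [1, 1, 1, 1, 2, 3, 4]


Look up each index in the dictionary:
  1 -> 'slow'
  1 -> 'slow'
  1 -> 'slow'
  1 -> 'slow'
  2 -> 'hello'
  3 -> 'run'
  4 -> 'test'

Decoded: "slow slow slow slow hello run test"


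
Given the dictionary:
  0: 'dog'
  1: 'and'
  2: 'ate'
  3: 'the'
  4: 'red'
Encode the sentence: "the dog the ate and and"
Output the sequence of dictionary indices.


Look up each word in the dictionary:
  'the' -> 3
  'dog' -> 0
  'the' -> 3
  'ate' -> 2
  'and' -> 1
  'and' -> 1

Encoded: [3, 0, 3, 2, 1, 1]


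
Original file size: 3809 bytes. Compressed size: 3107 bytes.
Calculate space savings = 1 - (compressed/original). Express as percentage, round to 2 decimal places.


ratio = compressed/original = 3107/3809 = 0.8157
savings = 1 - ratio = 1 - 0.8157 = 0.1843
as a percentage: 0.1843 * 100 = 18.43%

Space savings = 1 - 3107/3809 = 18.43%


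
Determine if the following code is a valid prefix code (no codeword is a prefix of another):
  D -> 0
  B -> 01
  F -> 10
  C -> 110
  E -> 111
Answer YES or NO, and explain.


Checking each pair (does one codeword prefix another?):
  D='0' vs B='01': prefix -- VIOLATION

NO -- this is NOT a valid prefix code. D (0) is a prefix of B (01).


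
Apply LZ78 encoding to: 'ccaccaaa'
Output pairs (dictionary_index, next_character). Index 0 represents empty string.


LZ78 encoding steps:
Dictionary: {0: ''}
Step 1: w='' (idx 0), next='c' -> output (0, 'c'), add 'c' as idx 1
Step 2: w='c' (idx 1), next='a' -> output (1, 'a'), add 'ca' as idx 2
Step 3: w='c' (idx 1), next='c' -> output (1, 'c'), add 'cc' as idx 3
Step 4: w='' (idx 0), next='a' -> output (0, 'a'), add 'a' as idx 4
Step 5: w='a' (idx 4), next='a' -> output (4, 'a'), add 'aa' as idx 5


Encoded: [(0, 'c'), (1, 'a'), (1, 'c'), (0, 'a'), (4, 'a')]


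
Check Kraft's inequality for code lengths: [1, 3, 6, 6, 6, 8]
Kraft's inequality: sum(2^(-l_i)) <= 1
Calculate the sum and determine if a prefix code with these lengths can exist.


Sum = 2^(-1) + 2^(-3) + 2^(-6) + 2^(-6) + 2^(-6) + 2^(-8)
    = 0.5 + 0.125 + 0.015625 + 0.015625 + 0.015625 + 0.00390625
    = 173/256 = 0.67578125
Since 0.67578125 <= 1, Kraft's inequality IS satisfied.
A prefix code with these lengths CAN exist.

Kraft sum = 0.67578125. Satisfied.


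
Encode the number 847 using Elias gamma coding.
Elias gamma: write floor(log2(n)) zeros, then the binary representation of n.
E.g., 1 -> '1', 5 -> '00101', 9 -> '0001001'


num_bits = floor(log2(847)) + 1 = 10
leading_zeros = num_bits - 1 = 9
binary(847) = 1101001111

Elias gamma(847) = '000000000' + '1101001111' = 0000000001101001111 (19 bits)


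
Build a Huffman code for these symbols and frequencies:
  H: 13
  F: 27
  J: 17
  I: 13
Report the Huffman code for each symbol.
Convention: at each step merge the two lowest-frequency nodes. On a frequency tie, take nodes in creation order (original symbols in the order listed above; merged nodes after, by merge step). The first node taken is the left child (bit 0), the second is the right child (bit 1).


Huffman tree construction:
Step 1: Merge H(13) + I(13) = 26
Step 2: Merge J(17) + (H+I)(26) = 43
Step 3: Merge F(27) + (J+(H+I))(43) = 70
Read each symbol's code off the tree from the root (left child = 0, right child = 1).

Codes:
  H: 110 (length 3)
  F: 0 (length 1)
  J: 10 (length 2)
  I: 111 (length 3)
Average code length: 139/70 = 1.9857 bits/symbol


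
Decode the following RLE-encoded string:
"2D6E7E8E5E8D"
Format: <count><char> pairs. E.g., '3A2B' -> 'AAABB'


Expanding each <count><char> pair:
  2D -> 'DD'
  6E -> 'EEEEEE'
  7E -> 'EEEEEEE'
  8E -> 'EEEEEEEE'
  5E -> 'EEEEE'
  8D -> 'DDDDDDDD'

Decoded = DDEEEEEEEEEEEEEEEEEEEEEEEEEEDDDDDDDD


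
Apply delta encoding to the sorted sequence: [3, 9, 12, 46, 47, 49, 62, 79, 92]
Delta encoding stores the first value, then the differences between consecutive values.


First value: 3
Deltas:
  9 - 3 = 6
  12 - 9 = 3
  46 - 12 = 34
  47 - 46 = 1
  49 - 47 = 2
  62 - 49 = 13
  79 - 62 = 17
  92 - 79 = 13


Delta encoded: [3, 6, 3, 34, 1, 2, 13, 17, 13]


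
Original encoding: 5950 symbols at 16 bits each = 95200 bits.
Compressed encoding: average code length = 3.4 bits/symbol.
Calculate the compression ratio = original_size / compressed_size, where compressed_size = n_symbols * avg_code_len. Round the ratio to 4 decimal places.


original_size = n_symbols * orig_bits = 5950 * 16 = 95200 bits
compressed_size = n_symbols * avg_code_len = 5950 * 3.4 = 20230.0 bits
ratio = original_size / compressed_size = 95200 / 20230.0 = 4.7059

Compression ratio = 4.7059


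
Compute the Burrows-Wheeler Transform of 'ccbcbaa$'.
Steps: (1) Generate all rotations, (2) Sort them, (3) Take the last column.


Rotations (sorted):
  0: $ccbcbaa -> last char: a
  1: a$ccbcba -> last char: a
  2: aa$ccbcb -> last char: b
  3: baa$ccbc -> last char: c
  4: bcbaa$cc -> last char: c
  5: cbaa$ccb -> last char: b
  6: cbcbaa$c -> last char: c
  7: ccbcbaa$ -> last char: $


BWT = aabccbc$


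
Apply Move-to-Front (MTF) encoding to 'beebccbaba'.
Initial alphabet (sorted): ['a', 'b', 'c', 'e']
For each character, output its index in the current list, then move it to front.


MTF encoding:
'b': index 1 in ['a', 'b', 'c', 'e'] -> ['b', 'a', 'c', 'e']
'e': index 3 in ['b', 'a', 'c', 'e'] -> ['e', 'b', 'a', 'c']
'e': index 0 in ['e', 'b', 'a', 'c'] -> ['e', 'b', 'a', 'c']
'b': index 1 in ['e', 'b', 'a', 'c'] -> ['b', 'e', 'a', 'c']
'c': index 3 in ['b', 'e', 'a', 'c'] -> ['c', 'b', 'e', 'a']
'c': index 0 in ['c', 'b', 'e', 'a'] -> ['c', 'b', 'e', 'a']
'b': index 1 in ['c', 'b', 'e', 'a'] -> ['b', 'c', 'e', 'a']
'a': index 3 in ['b', 'c', 'e', 'a'] -> ['a', 'b', 'c', 'e']
'b': index 1 in ['a', 'b', 'c', 'e'] -> ['b', 'a', 'c', 'e']
'a': index 1 in ['b', 'a', 'c', 'e'] -> ['a', 'b', 'c', 'e']


Output: [1, 3, 0, 1, 3, 0, 1, 3, 1, 1]


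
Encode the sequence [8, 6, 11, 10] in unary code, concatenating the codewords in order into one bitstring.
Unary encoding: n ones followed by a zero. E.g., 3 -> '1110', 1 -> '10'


Encode each number as n ones followed by a terminating 0:
  8 -> 111111110 (9 bits)
  6 -> 1111110 (7 bits)
  11 -> 111111111110 (12 bits)
  10 -> 11111111110 (11 bits)
Total length = 9 + 7 + 12 + 11 = 39 bits.

Unary([8, 6, 11, 10]) = 111111110111111011111111111011111111110 (39 bits)


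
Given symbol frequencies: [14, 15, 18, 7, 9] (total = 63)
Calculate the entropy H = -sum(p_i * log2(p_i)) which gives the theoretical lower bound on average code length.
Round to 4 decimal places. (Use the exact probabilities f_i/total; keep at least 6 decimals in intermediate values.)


Per-symbol terms -p_i * log2(p_i) with p_i = f_i/63:
  p = 14/63 = 0.222222: log2(p) = -2.169925, -p*log2(p) = 0.482206
  p = 15/63 = 0.238095: log2(p) = -2.070389, -p*log2(p) = 0.492950
  p = 18/63 = 0.285714: log2(p) = -1.807355, -p*log2(p) = 0.516387
  p = 7/63 = 0.111111: log2(p) = -3.169925, -p*log2(p) = 0.352214
  p = 9/63 = 0.142857: log2(p) = -2.807355, -p*log2(p) = 0.401051
H = 0.482206 + 0.492950 + 0.516387 + 0.352214 + 0.401051 = 2.244808

H = 2.2448 bits/symbol


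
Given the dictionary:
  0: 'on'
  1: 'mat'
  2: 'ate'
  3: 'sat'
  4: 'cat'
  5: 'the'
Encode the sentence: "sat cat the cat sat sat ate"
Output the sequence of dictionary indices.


Look up each word in the dictionary:
  'sat' -> 3
  'cat' -> 4
  'the' -> 5
  'cat' -> 4
  'sat' -> 3
  'sat' -> 3
  'ate' -> 2

Encoded: [3, 4, 5, 4, 3, 3, 2]


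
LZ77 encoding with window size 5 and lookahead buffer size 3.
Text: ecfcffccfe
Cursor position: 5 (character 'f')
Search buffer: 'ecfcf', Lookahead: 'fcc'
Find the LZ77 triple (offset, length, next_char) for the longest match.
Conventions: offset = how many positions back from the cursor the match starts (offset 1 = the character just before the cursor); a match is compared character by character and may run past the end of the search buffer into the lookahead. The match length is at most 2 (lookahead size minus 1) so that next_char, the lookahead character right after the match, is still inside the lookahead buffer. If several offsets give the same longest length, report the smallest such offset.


Try each offset into the search buffer:
  offset=1 (pos 4, char 'f'): match length 1
  offset=2 (pos 3, char 'c'): match length 0
  offset=3 (pos 2, char 'f'): match length 2
  offset=4 (pos 1, char 'c'): match length 0
  offset=5 (pos 0, char 'e'): match length 0
Longest match has length 2 at offset 3.
next_char = character at position 5 + 2 = 7 -> 'c'

Best match: offset=3, length=2 (matching 'fc' starting at position 2)
LZ77 triple: (3, 2, 'c')


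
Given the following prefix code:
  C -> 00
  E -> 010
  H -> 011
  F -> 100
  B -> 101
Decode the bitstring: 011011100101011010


Decoding step by step:
Bits 011 -> H
Bits 011 -> H
Bits 100 -> F
Bits 101 -> B
Bits 011 -> H
Bits 010 -> E


Decoded message: HHFBHE


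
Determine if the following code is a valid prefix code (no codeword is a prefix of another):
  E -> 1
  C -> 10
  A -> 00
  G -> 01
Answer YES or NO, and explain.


Checking each pair (does one codeword prefix another?):
  E='1' vs C='10': prefix -- VIOLATION

NO -- this is NOT a valid prefix code. E (1) is a prefix of C (10).


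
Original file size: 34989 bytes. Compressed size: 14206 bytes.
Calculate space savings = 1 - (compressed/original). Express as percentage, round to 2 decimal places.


ratio = compressed/original = 14206/34989 = 0.406013
savings = 1 - ratio = 1 - 0.406013 = 0.593987
as a percentage: 0.593987 * 100 = 59.4%

Space savings = 1 - 14206/34989 = 59.4%


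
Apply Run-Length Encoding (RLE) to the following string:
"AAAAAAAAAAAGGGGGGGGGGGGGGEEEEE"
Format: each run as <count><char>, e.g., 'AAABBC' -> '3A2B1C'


Scanning runs left to right:
  i=0: run of 'A' x 11 -> '11A'
  i=11: run of 'G' x 14 -> '14G'
  i=25: run of 'E' x 5 -> '5E'

RLE = 11A14G5E


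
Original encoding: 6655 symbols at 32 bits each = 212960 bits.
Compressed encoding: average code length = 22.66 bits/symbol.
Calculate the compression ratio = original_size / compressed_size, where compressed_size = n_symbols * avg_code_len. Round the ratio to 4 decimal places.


original_size = n_symbols * orig_bits = 6655 * 32 = 212960 bits
compressed_size = n_symbols * avg_code_len = 6655 * 22.66 = 150802.3 bits
ratio = original_size / compressed_size = 212960 / 150802.3 = 1.4122

Compression ratio = 1.4122


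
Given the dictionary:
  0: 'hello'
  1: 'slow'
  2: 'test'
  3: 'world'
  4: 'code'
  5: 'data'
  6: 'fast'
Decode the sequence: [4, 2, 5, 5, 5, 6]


Look up each index in the dictionary:
  4 -> 'code'
  2 -> 'test'
  5 -> 'data'
  5 -> 'data'
  5 -> 'data'
  6 -> 'fast'

Decoded: "code test data data data fast"


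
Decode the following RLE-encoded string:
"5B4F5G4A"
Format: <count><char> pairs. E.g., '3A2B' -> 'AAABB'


Expanding each <count><char> pair:
  5B -> 'BBBBB'
  4F -> 'FFFF'
  5G -> 'GGGGG'
  4A -> 'AAAA'

Decoded = BBBBBFFFFGGGGGAAAA


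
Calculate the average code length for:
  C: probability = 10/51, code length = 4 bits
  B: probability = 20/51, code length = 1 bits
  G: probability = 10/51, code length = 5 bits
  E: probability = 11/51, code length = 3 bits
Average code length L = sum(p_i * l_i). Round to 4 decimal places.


Weighted contributions p_i * l_i:
  C: (10/51) * 4 = 40/51
  B: (20/51) * 1 = 20/51
  G: (10/51) * 5 = 50/51
  E: (11/51) * 3 = 33/51
Sum = (40 + 20 + 50 + 33)/51 = 143/51

L = 143/51 = 2.8039 bits/symbol


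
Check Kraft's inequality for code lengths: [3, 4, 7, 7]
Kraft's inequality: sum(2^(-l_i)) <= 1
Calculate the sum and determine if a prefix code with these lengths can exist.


Sum = 2^(-3) + 2^(-4) + 2^(-7) + 2^(-7)
    = 0.125 + 0.0625 + 0.0078125 + 0.0078125
    = 26/128 = 0.203125
Since 0.203125 <= 1, Kraft's inequality IS satisfied.
A prefix code with these lengths CAN exist.

Kraft sum = 0.203125. Satisfied.


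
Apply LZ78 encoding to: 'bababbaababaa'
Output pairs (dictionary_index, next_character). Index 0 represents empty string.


LZ78 encoding steps:
Dictionary: {0: ''}
Step 1: w='' (idx 0), next='b' -> output (0, 'b'), add 'b' as idx 1
Step 2: w='' (idx 0), next='a' -> output (0, 'a'), add 'a' as idx 2
Step 3: w='b' (idx 1), next='a' -> output (1, 'a'), add 'ba' as idx 3
Step 4: w='b' (idx 1), next='b' -> output (1, 'b'), add 'bb' as idx 4
Step 5: w='a' (idx 2), next='a' -> output (2, 'a'), add 'aa' as idx 5
Step 6: w='ba' (idx 3), next='b' -> output (3, 'b'), add 'bab' as idx 6
Step 7: w='aa' (idx 5), end of input -> output (5, '')


Encoded: [(0, 'b'), (0, 'a'), (1, 'a'), (1, 'b'), (2, 'a'), (3, 'b'), (5, '')]


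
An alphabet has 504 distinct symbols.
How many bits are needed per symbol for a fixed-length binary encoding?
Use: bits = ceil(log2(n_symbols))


log2(504) = 8.9773
Bracket: 2^8 = 256 < 504 <= 2^9 = 512
So ceil(log2(504)) = 9

bits = ceil(log2(504)) = ceil(8.9773) = 9 bits


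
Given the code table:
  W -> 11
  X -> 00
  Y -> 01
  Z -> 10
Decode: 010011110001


Decoding:
01 -> Y
00 -> X
11 -> W
11 -> W
00 -> X
01 -> Y


Result: YXWWXY


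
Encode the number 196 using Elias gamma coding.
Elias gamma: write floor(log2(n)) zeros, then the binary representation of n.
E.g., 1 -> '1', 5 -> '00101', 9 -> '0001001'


num_bits = floor(log2(196)) + 1 = 8
leading_zeros = num_bits - 1 = 7
binary(196) = 11000100

Elias gamma(196) = '0000000' + '11000100' = 000000011000100 (15 bits)


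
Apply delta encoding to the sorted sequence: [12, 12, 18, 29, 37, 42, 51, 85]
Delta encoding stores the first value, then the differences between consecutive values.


First value: 12
Deltas:
  12 - 12 = 0
  18 - 12 = 6
  29 - 18 = 11
  37 - 29 = 8
  42 - 37 = 5
  51 - 42 = 9
  85 - 51 = 34


Delta encoded: [12, 0, 6, 11, 8, 5, 9, 34]


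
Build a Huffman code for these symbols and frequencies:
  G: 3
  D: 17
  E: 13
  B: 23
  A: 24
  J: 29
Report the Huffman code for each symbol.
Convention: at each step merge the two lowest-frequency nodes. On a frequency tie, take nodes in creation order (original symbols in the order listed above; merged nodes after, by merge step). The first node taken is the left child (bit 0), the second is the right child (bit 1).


Huffman tree construction:
Step 1: Merge G(3) + E(13) = 16
Step 2: Merge (G+E)(16) + D(17) = 33
Step 3: Merge B(23) + A(24) = 47
Step 4: Merge J(29) + ((G+E)+D)(33) = 62
Step 5: Merge (B+A)(47) + (J+((G+E)+D))(62) = 109
Read each symbol's code off the tree from the root (left child = 0, right child = 1).

Codes:
  G: 1100 (length 4)
  D: 111 (length 3)
  E: 1101 (length 4)
  B: 00 (length 2)
  A: 01 (length 2)
  J: 10 (length 2)
Average code length: 267/109 = 2.4495 bits/symbol


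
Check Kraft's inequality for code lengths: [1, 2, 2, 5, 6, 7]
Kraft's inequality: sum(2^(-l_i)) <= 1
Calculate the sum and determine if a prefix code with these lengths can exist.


Sum = 2^(-1) + 2^(-2) + 2^(-2) + 2^(-5) + 2^(-6) + 2^(-7)
    = 0.5 + 0.25 + 0.25 + 0.03125 + 0.015625 + 0.0078125
    = 135/128 = 1.0546875
Since 1.0546875 > 1, Kraft's inequality is NOT satisfied.
A prefix code with these lengths CANNOT exist.

Kraft sum = 1.0546875. Not satisfied.


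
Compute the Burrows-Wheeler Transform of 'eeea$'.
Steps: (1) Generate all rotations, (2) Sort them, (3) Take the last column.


Rotations (sorted):
  0: $eeea -> last char: a
  1: a$eee -> last char: e
  2: ea$ee -> last char: e
  3: eea$e -> last char: e
  4: eeea$ -> last char: $


BWT = aeee$


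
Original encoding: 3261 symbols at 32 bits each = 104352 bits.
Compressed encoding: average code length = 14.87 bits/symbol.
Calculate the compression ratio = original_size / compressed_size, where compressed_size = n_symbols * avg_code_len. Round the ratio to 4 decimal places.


original_size = n_symbols * orig_bits = 3261 * 32 = 104352 bits
compressed_size = n_symbols * avg_code_len = 3261 * 14.87 = 48491.07 bits
ratio = original_size / compressed_size = 104352 / 48491.07 = 2.152

Compression ratio = 2.152


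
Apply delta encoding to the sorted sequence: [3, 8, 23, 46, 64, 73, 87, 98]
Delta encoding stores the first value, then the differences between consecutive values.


First value: 3
Deltas:
  8 - 3 = 5
  23 - 8 = 15
  46 - 23 = 23
  64 - 46 = 18
  73 - 64 = 9
  87 - 73 = 14
  98 - 87 = 11


Delta encoded: [3, 5, 15, 23, 18, 9, 14, 11]


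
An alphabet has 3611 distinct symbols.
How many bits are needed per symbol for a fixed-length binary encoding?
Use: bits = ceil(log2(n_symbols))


log2(3611) = 11.8182
Bracket: 2^11 = 2048 < 3611 <= 2^12 = 4096
So ceil(log2(3611)) = 12

bits = ceil(log2(3611)) = ceil(11.8182) = 12 bits


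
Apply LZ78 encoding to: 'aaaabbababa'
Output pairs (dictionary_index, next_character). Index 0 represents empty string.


LZ78 encoding steps:
Dictionary: {0: ''}
Step 1: w='' (idx 0), next='a' -> output (0, 'a'), add 'a' as idx 1
Step 2: w='a' (idx 1), next='a' -> output (1, 'a'), add 'aa' as idx 2
Step 3: w='a' (idx 1), next='b' -> output (1, 'b'), add 'ab' as idx 3
Step 4: w='' (idx 0), next='b' -> output (0, 'b'), add 'b' as idx 4
Step 5: w='ab' (idx 3), next='a' -> output (3, 'a'), add 'aba' as idx 5
Step 6: w='b' (idx 4), next='a' -> output (4, 'a'), add 'ba' as idx 6


Encoded: [(0, 'a'), (1, 'a'), (1, 'b'), (0, 'b'), (3, 'a'), (4, 'a')]


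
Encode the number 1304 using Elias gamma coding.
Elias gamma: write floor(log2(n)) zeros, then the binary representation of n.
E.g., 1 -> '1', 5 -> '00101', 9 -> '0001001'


num_bits = floor(log2(1304)) + 1 = 11
leading_zeros = num_bits - 1 = 10
binary(1304) = 10100011000

Elias gamma(1304) = '0000000000' + '10100011000' = 000000000010100011000 (21 bits)


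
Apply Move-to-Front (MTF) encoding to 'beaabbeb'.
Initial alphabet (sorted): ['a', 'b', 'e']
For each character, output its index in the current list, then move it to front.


MTF encoding:
'b': index 1 in ['a', 'b', 'e'] -> ['b', 'a', 'e']
'e': index 2 in ['b', 'a', 'e'] -> ['e', 'b', 'a']
'a': index 2 in ['e', 'b', 'a'] -> ['a', 'e', 'b']
'a': index 0 in ['a', 'e', 'b'] -> ['a', 'e', 'b']
'b': index 2 in ['a', 'e', 'b'] -> ['b', 'a', 'e']
'b': index 0 in ['b', 'a', 'e'] -> ['b', 'a', 'e']
'e': index 2 in ['b', 'a', 'e'] -> ['e', 'b', 'a']
'b': index 1 in ['e', 'b', 'a'] -> ['b', 'e', 'a']


Output: [1, 2, 2, 0, 2, 0, 2, 1]


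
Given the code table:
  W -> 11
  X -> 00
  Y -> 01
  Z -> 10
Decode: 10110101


Decoding:
10 -> Z
11 -> W
01 -> Y
01 -> Y


Result: ZWYY


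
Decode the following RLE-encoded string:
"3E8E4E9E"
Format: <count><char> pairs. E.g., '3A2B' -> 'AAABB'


Expanding each <count><char> pair:
  3E -> 'EEE'
  8E -> 'EEEEEEEE'
  4E -> 'EEEE'
  9E -> 'EEEEEEEEE'

Decoded = EEEEEEEEEEEEEEEEEEEEEEEE


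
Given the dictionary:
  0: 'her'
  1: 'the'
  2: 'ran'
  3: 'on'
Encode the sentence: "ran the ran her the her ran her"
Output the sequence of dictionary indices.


Look up each word in the dictionary:
  'ran' -> 2
  'the' -> 1
  'ran' -> 2
  'her' -> 0
  'the' -> 1
  'her' -> 0
  'ran' -> 2
  'her' -> 0

Encoded: [2, 1, 2, 0, 1, 0, 2, 0]


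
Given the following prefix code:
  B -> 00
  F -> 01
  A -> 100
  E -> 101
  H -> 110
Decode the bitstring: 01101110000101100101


Decoding step by step:
Bits 01 -> F
Bits 101 -> E
Bits 110 -> H
Bits 00 -> B
Bits 01 -> F
Bits 01 -> F
Bits 100 -> A
Bits 101 -> E


Decoded message: FEHBFFAE


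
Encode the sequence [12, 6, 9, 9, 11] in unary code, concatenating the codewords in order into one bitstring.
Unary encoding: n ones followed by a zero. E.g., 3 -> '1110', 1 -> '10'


Encode each number as n ones followed by a terminating 0:
  12 -> 1111111111110 (13 bits)
  6 -> 1111110 (7 bits)
  9 -> 1111111110 (10 bits)
  9 -> 1111111110 (10 bits)
  11 -> 111111111110 (12 bits)
Total length = 13 + 7 + 10 + 10 + 12 = 52 bits.

Unary([12, 6, 9, 9, 11]) = 1111111111110111111011111111101111111110111111111110 (52 bits)


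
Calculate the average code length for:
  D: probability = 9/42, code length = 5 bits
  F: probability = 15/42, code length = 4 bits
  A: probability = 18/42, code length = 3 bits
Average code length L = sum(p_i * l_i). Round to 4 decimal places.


Weighted contributions p_i * l_i:
  D: (9/42) * 5 = 45/42
  F: (15/42) * 4 = 60/42
  A: (18/42) * 3 = 54/42
Sum = (45 + 60 + 54)/42 = 159/42

L = 159/42 = 3.7857 bits/symbol


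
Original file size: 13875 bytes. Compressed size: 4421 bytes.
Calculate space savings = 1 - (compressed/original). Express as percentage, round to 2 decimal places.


ratio = compressed/original = 4421/13875 = 0.318631
savings = 1 - ratio = 1 - 0.318631 = 0.681369
as a percentage: 0.681369 * 100 = 68.14%

Space savings = 1 - 4421/13875 = 68.14%


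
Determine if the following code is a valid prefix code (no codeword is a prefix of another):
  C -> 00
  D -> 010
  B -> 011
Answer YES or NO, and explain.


Checking each pair (does one codeword prefix another?):
  C='00' vs D='010': no prefix
  C='00' vs B='011': no prefix
  D='010' vs C='00': no prefix
  D='010' vs B='011': no prefix
  B='011' vs C='00': no prefix
  B='011' vs D='010': no prefix
No violation found over all pairs.

YES -- this is a valid prefix code. No codeword is a prefix of any other codeword.


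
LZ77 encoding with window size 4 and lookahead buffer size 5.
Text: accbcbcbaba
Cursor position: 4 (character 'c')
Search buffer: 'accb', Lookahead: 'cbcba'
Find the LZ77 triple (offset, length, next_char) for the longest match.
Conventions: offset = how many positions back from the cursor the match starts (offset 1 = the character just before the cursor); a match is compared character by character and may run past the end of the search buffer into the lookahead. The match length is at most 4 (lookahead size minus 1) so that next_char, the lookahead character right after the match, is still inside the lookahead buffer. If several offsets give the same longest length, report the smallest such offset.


Try each offset into the search buffer:
  offset=1 (pos 3, char 'b'): match length 0
  offset=2 (pos 2, char 'c'): match length 4
  offset=3 (pos 1, char 'c'): match length 1
  offset=4 (pos 0, char 'a'): match length 0
Longest match has length 4 at offset 2.
next_char = character at position 4 + 4 = 8 -> 'a'

Best match: offset=2, length=4 (matching 'cbcb' starting at position 2)
LZ77 triple: (2, 4, 'a')


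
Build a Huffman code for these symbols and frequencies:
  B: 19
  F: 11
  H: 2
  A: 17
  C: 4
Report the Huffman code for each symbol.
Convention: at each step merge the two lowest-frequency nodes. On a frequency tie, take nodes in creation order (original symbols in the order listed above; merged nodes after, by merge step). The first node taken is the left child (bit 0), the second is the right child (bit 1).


Huffman tree construction:
Step 1: Merge H(2) + C(4) = 6
Step 2: Merge (H+C)(6) + F(11) = 17
Step 3: Merge A(17) + ((H+C)+F)(17) = 34
Step 4: Merge B(19) + (A+((H+C)+F))(34) = 53
Read each symbol's code off the tree from the root (left child = 0, right child = 1).

Codes:
  B: 0 (length 1)
  F: 111 (length 3)
  H: 1100 (length 4)
  A: 10 (length 2)
  C: 1101 (length 4)
Average code length: 110/53 = 2.0755 bits/symbol


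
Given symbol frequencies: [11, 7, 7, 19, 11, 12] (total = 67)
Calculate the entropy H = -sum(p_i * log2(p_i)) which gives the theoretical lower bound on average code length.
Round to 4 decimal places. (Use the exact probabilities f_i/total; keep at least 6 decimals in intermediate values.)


Per-symbol terms -p_i * log2(p_i) with p_i = f_i/67:
  p = 11/67 = 0.164179: log2(p) = -2.606658, -p*log2(p) = 0.427959
  p = 7/67 = 0.104478: log2(p) = -3.258734, -p*log2(p) = 0.340465
  p = 7/67 = 0.104478: log2(p) = -3.258734, -p*log2(p) = 0.340465
  p = 19/67 = 0.283582: log2(p) = -1.818162, -p*log2(p) = 0.515598
  p = 11/67 = 0.164179: log2(p) = -2.606658, -p*log2(p) = 0.427959
  p = 12/67 = 0.179104: log2(p) = -2.481127, -p*log2(p) = 0.444381
H = 0.427959 + 0.340465 + 0.340465 + 0.515598 + 0.427959 + 0.444381 = 2.496827

H = 2.4968 bits/symbol


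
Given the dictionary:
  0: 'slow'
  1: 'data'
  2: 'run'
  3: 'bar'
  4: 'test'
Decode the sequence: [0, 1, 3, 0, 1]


Look up each index in the dictionary:
  0 -> 'slow'
  1 -> 'data'
  3 -> 'bar'
  0 -> 'slow'
  1 -> 'data'

Decoded: "slow data bar slow data"


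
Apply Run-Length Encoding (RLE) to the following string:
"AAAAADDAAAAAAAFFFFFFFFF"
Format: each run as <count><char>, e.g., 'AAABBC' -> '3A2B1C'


Scanning runs left to right:
  i=0: run of 'A' x 5 -> '5A'
  i=5: run of 'D' x 2 -> '2D'
  i=7: run of 'A' x 7 -> '7A'
  i=14: run of 'F' x 9 -> '9F'

RLE = 5A2D7A9F


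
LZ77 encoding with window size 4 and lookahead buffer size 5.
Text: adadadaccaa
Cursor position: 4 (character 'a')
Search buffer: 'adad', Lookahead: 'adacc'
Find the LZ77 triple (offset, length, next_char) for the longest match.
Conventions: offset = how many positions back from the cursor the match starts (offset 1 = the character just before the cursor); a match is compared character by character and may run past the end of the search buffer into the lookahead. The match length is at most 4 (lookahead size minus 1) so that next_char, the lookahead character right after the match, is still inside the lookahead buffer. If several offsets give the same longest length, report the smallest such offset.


Try each offset into the search buffer:
  offset=1 (pos 3, char 'd'): match length 0
  offset=2 (pos 2, char 'a'): match length 3
  offset=3 (pos 1, char 'd'): match length 0
  offset=4 (pos 0, char 'a'): match length 3
Longest match has length 3, found at offsets 2, 4; take the smallest, offset 2.
next_char = character at position 4 + 3 = 7 -> 'c'

Best match: offset=2, length=3 (matching 'ada' starting at position 2)
LZ77 triple: (2, 3, 'c')


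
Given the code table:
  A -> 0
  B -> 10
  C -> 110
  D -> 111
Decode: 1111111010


Decoding:
111 -> D
111 -> D
10 -> B
10 -> B


Result: DDBB


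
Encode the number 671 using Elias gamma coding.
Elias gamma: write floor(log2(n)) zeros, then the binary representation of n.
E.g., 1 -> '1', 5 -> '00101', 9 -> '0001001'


num_bits = floor(log2(671)) + 1 = 10
leading_zeros = num_bits - 1 = 9
binary(671) = 1010011111

Elias gamma(671) = '000000000' + '1010011111' = 0000000001010011111 (19 bits)


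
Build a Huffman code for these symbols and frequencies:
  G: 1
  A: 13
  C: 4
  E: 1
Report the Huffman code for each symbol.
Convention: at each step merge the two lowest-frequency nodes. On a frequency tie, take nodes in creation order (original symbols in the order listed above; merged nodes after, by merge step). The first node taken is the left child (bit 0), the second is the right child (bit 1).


Huffman tree construction:
Step 1: Merge G(1) + E(1) = 2
Step 2: Merge (G+E)(2) + C(4) = 6
Step 3: Merge ((G+E)+C)(6) + A(13) = 19
Read each symbol's code off the tree from the root (left child = 0, right child = 1).

Codes:
  G: 000 (length 3)
  A: 1 (length 1)
  C: 01 (length 2)
  E: 001 (length 3)
Average code length: 27/19 = 1.4211 bits/symbol


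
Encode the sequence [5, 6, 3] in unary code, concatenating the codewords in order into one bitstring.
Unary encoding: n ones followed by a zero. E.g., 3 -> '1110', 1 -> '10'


Encode each number as n ones followed by a terminating 0:
  5 -> 111110 (6 bits)
  6 -> 1111110 (7 bits)
  3 -> 1110 (4 bits)
Total length = 6 + 7 + 4 = 17 bits.

Unary([5, 6, 3]) = 11111011111101110 (17 bits)


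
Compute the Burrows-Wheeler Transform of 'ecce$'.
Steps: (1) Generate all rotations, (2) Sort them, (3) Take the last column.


Rotations (sorted):
  0: $ecce -> last char: e
  1: cce$e -> last char: e
  2: ce$ec -> last char: c
  3: e$ecc -> last char: c
  4: ecce$ -> last char: $


BWT = eecc$


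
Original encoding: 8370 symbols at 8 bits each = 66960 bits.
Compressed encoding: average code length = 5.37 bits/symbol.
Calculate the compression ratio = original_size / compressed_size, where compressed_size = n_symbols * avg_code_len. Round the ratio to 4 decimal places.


original_size = n_symbols * orig_bits = 8370 * 8 = 66960 bits
compressed_size = n_symbols * avg_code_len = 8370 * 5.37 = 44946.9 bits
ratio = original_size / compressed_size = 66960 / 44946.9 = 1.4898

Compression ratio = 1.4898


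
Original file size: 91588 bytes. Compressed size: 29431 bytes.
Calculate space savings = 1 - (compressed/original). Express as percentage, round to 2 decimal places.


ratio = compressed/original = 29431/91588 = 0.321341
savings = 1 - ratio = 1 - 0.321341 = 0.678659
as a percentage: 0.678659 * 100 = 67.87%

Space savings = 1 - 29431/91588 = 67.87%


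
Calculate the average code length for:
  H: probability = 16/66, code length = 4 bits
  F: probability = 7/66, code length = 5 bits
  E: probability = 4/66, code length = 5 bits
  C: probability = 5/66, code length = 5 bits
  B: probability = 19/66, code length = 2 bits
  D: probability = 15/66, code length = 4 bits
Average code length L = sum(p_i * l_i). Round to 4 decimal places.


Weighted contributions p_i * l_i:
  H: (16/66) * 4 = 64/66
  F: (7/66) * 5 = 35/66
  E: (4/66) * 5 = 20/66
  C: (5/66) * 5 = 25/66
  B: (19/66) * 2 = 38/66
  D: (15/66) * 4 = 60/66
Sum = (64 + 35 + 20 + 25 + 38 + 60)/66 = 242/66

L = 242/66 = 3.6667 bits/symbol


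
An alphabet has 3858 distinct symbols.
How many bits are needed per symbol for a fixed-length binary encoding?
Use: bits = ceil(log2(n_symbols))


log2(3858) = 11.9136
Bracket: 2^11 = 2048 < 3858 <= 2^12 = 4096
So ceil(log2(3858)) = 12

bits = ceil(log2(3858)) = ceil(11.9136) = 12 bits


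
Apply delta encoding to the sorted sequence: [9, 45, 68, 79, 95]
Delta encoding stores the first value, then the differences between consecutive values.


First value: 9
Deltas:
  45 - 9 = 36
  68 - 45 = 23
  79 - 68 = 11
  95 - 79 = 16


Delta encoded: [9, 36, 23, 11, 16]


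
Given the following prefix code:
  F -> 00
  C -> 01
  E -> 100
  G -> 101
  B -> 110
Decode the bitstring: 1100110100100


Decoding step by step:
Bits 110 -> B
Bits 01 -> C
Bits 101 -> G
Bits 00 -> F
Bits 100 -> E


Decoded message: BCGFE


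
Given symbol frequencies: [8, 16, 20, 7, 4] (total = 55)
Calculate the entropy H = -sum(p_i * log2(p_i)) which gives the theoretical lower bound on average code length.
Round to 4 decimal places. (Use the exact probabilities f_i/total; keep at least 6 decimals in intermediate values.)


Per-symbol terms -p_i * log2(p_i) with p_i = f_i/55:
  p = 8/55 = 0.145455: log2(p) = -2.781360, -p*log2(p) = 0.404561
  p = 16/55 = 0.290909: log2(p) = -1.781360, -p*log2(p) = 0.518214
  p = 20/55 = 0.363636: log2(p) = -1.459432, -p*log2(p) = 0.530702
  p = 7/55 = 0.127273: log2(p) = -2.974005, -p*log2(p) = 0.378510
  p = 4/55 = 0.072727: log2(p) = -3.781360, -p*log2(p) = 0.275008
H = 0.404561 + 0.518214 + 0.530702 + 0.378510 + 0.275008 = 2.106995

H = 2.107 bits/symbol


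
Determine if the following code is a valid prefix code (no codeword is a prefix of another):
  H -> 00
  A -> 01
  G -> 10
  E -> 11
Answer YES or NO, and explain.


Checking each pair (does one codeword prefix another?):
  H='00' vs A='01': no prefix
  H='00' vs G='10': no prefix
  H='00' vs E='11': no prefix
  A='01' vs H='00': no prefix
  A='01' vs G='10': no prefix
  A='01' vs E='11': no prefix
  G='10' vs H='00': no prefix
  G='10' vs A='01': no prefix
  G='10' vs E='11': no prefix
  E='11' vs H='00': no prefix
  E='11' vs A='01': no prefix
  E='11' vs G='10': no prefix
No violation found over all pairs.

YES -- this is a valid prefix code. No codeword is a prefix of any other codeword.


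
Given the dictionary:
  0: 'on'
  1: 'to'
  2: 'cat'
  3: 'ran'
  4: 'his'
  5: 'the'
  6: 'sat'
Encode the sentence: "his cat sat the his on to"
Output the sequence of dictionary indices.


Look up each word in the dictionary:
  'his' -> 4
  'cat' -> 2
  'sat' -> 6
  'the' -> 5
  'his' -> 4
  'on' -> 0
  'to' -> 1

Encoded: [4, 2, 6, 5, 4, 0, 1]


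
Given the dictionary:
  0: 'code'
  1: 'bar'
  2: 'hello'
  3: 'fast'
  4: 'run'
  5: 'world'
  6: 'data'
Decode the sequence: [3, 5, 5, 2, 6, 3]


Look up each index in the dictionary:
  3 -> 'fast'
  5 -> 'world'
  5 -> 'world'
  2 -> 'hello'
  6 -> 'data'
  3 -> 'fast'

Decoded: "fast world world hello data fast"


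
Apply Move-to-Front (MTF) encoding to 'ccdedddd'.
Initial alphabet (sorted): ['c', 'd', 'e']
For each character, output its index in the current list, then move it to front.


MTF encoding:
'c': index 0 in ['c', 'd', 'e'] -> ['c', 'd', 'e']
'c': index 0 in ['c', 'd', 'e'] -> ['c', 'd', 'e']
'd': index 1 in ['c', 'd', 'e'] -> ['d', 'c', 'e']
'e': index 2 in ['d', 'c', 'e'] -> ['e', 'd', 'c']
'd': index 1 in ['e', 'd', 'c'] -> ['d', 'e', 'c']
'd': index 0 in ['d', 'e', 'c'] -> ['d', 'e', 'c']
'd': index 0 in ['d', 'e', 'c'] -> ['d', 'e', 'c']
'd': index 0 in ['d', 'e', 'c'] -> ['d', 'e', 'c']


Output: [0, 0, 1, 2, 1, 0, 0, 0]


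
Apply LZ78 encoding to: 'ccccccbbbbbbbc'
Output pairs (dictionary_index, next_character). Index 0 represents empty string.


LZ78 encoding steps:
Dictionary: {0: ''}
Step 1: w='' (idx 0), next='c' -> output (0, 'c'), add 'c' as idx 1
Step 2: w='c' (idx 1), next='c' -> output (1, 'c'), add 'cc' as idx 2
Step 3: w='cc' (idx 2), next='c' -> output (2, 'c'), add 'ccc' as idx 3
Step 4: w='' (idx 0), next='b' -> output (0, 'b'), add 'b' as idx 4
Step 5: w='b' (idx 4), next='b' -> output (4, 'b'), add 'bb' as idx 5
Step 6: w='bb' (idx 5), next='b' -> output (5, 'b'), add 'bbb' as idx 6
Step 7: w='b' (idx 4), next='c' -> output (4, 'c'), add 'bc' as idx 7


Encoded: [(0, 'c'), (1, 'c'), (2, 'c'), (0, 'b'), (4, 'b'), (5, 'b'), (4, 'c')]


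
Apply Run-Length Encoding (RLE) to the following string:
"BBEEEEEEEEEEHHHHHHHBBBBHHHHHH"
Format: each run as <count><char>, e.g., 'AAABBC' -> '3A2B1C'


Scanning runs left to right:
  i=0: run of 'B' x 2 -> '2B'
  i=2: run of 'E' x 10 -> '10E'
  i=12: run of 'H' x 7 -> '7H'
  i=19: run of 'B' x 4 -> '4B'
  i=23: run of 'H' x 6 -> '6H'

RLE = 2B10E7H4B6H


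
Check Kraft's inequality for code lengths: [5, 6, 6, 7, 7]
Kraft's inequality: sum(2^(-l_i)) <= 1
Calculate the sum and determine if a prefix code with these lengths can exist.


Sum = 2^(-5) + 2^(-6) + 2^(-6) + 2^(-7) + 2^(-7)
    = 0.03125 + 0.015625 + 0.015625 + 0.0078125 + 0.0078125
    = 10/128 = 0.078125
Since 0.078125 <= 1, Kraft's inequality IS satisfied.
A prefix code with these lengths CAN exist.

Kraft sum = 0.078125. Satisfied.


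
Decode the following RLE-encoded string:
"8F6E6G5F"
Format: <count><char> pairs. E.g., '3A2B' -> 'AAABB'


Expanding each <count><char> pair:
  8F -> 'FFFFFFFF'
  6E -> 'EEEEEE'
  6G -> 'GGGGGG'
  5F -> 'FFFFF'

Decoded = FFFFFFFFEEEEEEGGGGGGFFFFF


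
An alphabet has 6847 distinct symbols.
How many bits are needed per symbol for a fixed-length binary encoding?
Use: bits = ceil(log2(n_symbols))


log2(6847) = 12.7413
Bracket: 2^12 = 4096 < 6847 <= 2^13 = 8192
So ceil(log2(6847)) = 13

bits = ceil(log2(6847)) = ceil(12.7413) = 13 bits


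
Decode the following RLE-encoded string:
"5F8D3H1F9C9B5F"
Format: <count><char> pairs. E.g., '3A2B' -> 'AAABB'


Expanding each <count><char> pair:
  5F -> 'FFFFF'
  8D -> 'DDDDDDDD'
  3H -> 'HHH'
  1F -> 'F'
  9C -> 'CCCCCCCCC'
  9B -> 'BBBBBBBBB'
  5F -> 'FFFFF'

Decoded = FFFFFDDDDDDDDHHHFCCCCCCCCCBBBBBBBBBFFFFF


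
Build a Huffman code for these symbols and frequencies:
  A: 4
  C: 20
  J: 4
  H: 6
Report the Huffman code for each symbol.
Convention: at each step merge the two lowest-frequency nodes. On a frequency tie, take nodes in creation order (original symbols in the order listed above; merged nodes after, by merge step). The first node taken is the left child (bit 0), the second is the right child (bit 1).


Huffman tree construction:
Step 1: Merge A(4) + J(4) = 8
Step 2: Merge H(6) + (A+J)(8) = 14
Step 3: Merge (H+(A+J))(14) + C(20) = 34
Read each symbol's code off the tree from the root (left child = 0, right child = 1).

Codes:
  A: 010 (length 3)
  C: 1 (length 1)
  J: 011 (length 3)
  H: 00 (length 2)
Average code length: 56/34 = 1.6471 bits/symbol
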